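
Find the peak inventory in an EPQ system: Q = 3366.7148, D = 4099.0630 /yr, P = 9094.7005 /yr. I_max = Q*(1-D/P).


D/P = 0.4507
1 - D/P = 0.5493
I_max = 3366.7148 * 0.5493 = 1849.3063

1849.3063 units


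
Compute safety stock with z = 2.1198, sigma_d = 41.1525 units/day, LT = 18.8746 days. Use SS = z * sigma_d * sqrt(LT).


sqrt(LT) = sqrt(18.8746) = 4.3445
SS = 2.1198 * 41.1525 * 4.3445 = 378.9920

378.9920 units


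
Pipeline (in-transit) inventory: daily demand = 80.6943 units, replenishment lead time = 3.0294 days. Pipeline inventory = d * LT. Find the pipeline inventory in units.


Pipeline = 80.6943 * 3.0294 = 244.4553

244.4553 units


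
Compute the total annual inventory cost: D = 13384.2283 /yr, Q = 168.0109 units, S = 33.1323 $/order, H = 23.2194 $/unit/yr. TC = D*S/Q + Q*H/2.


Ordering cost = D*S/Q = 2639.4137
Holding cost = Q*H/2 = 1950.5561
TC = 2639.4137 + 1950.5561 = 4589.9698

4589.9698 $/yr


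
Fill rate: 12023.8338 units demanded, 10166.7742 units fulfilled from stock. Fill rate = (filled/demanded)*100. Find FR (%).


FR = 10166.7742 / 12023.8338 * 100 = 84.5552

84.5552%


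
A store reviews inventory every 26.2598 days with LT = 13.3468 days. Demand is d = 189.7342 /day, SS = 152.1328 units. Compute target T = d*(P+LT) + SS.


P + LT = 39.6066
d*(P+LT) = 189.7342 * 39.6066 = 7514.7266
T = 7514.7266 + 152.1328 = 7666.8594

7666.8594 units


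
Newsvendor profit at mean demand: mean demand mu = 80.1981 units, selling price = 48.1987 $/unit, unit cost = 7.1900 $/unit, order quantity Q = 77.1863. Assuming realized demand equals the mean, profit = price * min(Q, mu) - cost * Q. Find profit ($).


Sales at mu = min(77.1863, 80.1981) = 77.1863
Revenue = 48.1987 * 77.1863 = 3720.2793
Total cost = 7.1900 * 77.1863 = 554.9695
Profit = 3720.2793 - 554.9695 = 3165.3098

3165.3098 $


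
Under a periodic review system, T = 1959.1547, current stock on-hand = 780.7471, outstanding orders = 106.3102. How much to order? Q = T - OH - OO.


Inventory position = OH + OO = 780.7471 + 106.3102 = 887.0573
Q = 1959.1547 - 887.0573 = 1072.0974

1072.0974 units


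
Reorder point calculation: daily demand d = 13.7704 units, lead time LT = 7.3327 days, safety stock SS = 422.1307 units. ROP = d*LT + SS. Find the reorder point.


d*LT = 13.7704 * 7.3327 = 100.9742
ROP = 100.9742 + 422.1307 = 523.1049

523.1049 units


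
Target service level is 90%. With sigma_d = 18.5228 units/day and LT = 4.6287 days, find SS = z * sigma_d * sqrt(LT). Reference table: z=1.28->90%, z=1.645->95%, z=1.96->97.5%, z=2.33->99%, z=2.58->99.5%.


From the table, SL = 90% corresponds to z = 1.28
sqrt(LT) = sqrt(4.6287) = 2.1514
SS = 1.28 * 18.5228 * 2.1514 = 51.0089

51.0089 units


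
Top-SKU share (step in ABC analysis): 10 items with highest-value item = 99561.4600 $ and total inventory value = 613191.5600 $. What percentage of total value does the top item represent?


Top item = 99561.4600
Total = 613191.5600
Percentage = 99561.4600 / 613191.5600 * 100 = 16.2366

16.2366%


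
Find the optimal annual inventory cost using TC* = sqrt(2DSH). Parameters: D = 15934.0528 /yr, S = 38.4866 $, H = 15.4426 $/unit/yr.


2*D*S*H = 18940272.1964
TC* = sqrt(18940272.1964) = 4352.0423

4352.0423 $/yr


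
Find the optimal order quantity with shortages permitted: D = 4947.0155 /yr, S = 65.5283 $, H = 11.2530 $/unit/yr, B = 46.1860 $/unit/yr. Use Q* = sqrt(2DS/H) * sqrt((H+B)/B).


sqrt(2DS/H) = 240.0308
sqrt((H+B)/B) = 1.1152
Q* = 240.0308 * 1.1152 = 267.6795

267.6795 units


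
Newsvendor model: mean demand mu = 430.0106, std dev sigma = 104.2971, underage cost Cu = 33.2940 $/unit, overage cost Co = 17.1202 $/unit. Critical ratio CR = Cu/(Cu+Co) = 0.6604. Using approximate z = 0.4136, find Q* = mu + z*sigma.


CR = Cu/(Cu+Co) = 33.2940/(33.2940+17.1202) = 0.6604
z = 0.4136
Q* = 430.0106 + 0.4136 * 104.2971 = 473.1479

473.1479 units


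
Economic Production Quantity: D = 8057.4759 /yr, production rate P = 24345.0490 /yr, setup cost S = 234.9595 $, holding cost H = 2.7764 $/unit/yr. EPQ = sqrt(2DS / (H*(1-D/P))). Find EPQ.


1 - D/P = 1 - 0.3310 = 0.6690
H*(1-D/P) = 1.8575
2DS = 3786361.0175
EPQ = sqrt(2038422.7590) = 1427.7334

1427.7334 units


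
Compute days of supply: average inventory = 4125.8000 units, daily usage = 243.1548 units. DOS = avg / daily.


DOS = 4125.8000 / 243.1548 = 16.9678

16.9678 days


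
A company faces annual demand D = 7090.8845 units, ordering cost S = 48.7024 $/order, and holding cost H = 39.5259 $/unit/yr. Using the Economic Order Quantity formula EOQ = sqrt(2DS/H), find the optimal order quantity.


2*D*S = 2 * 7090.8845 * 48.7024 = 690686.1865
2*D*S/H = 17474.2684
EOQ = sqrt(17474.2684) = 132.1903

132.1903 units


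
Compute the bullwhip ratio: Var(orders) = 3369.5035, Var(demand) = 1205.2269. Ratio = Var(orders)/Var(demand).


BW = 3369.5035 / 1205.2269 = 2.7957

2.7957


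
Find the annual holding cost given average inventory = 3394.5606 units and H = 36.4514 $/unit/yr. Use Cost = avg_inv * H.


Cost = 3394.5606 * 36.4514 = 123736.4863

123736.4863 $/yr


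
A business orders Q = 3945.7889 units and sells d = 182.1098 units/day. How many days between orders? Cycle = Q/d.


Cycle = 3945.7889 / 182.1098 = 21.6671

21.6671 days


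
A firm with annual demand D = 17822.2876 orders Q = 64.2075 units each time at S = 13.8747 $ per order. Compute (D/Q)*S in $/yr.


Number of orders = D/Q = 277.5733
Cost = 277.5733 * 13.8747 = 3851.2463

3851.2463 $/yr


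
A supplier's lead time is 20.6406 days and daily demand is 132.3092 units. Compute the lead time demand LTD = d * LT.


LTD = 132.3092 * 20.6406 = 2730.9413

2730.9413 units


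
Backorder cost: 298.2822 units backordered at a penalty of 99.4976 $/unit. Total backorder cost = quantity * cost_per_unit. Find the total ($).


Total = 298.2822 * 99.4976 = 29678.3630

29678.3630 $


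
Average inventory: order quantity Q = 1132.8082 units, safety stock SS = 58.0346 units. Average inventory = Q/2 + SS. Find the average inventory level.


Q/2 = 566.4041
Avg = 566.4041 + 58.0346 = 624.4387

624.4387 units


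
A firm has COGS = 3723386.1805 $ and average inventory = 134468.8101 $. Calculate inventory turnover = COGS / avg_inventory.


Turnover = 3723386.1805 / 134468.8101 = 27.6896

27.6896


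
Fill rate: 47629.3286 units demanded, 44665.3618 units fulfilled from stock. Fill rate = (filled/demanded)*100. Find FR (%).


FR = 44665.3618 / 47629.3286 * 100 = 93.7770

93.7770%


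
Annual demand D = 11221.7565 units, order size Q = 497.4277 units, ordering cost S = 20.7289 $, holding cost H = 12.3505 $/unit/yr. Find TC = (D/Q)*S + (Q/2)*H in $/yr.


Ordering cost = D*S/Q = 467.6351
Holding cost = Q*H/2 = 3071.7404
TC = 467.6351 + 3071.7404 = 3539.3755

3539.3755 $/yr


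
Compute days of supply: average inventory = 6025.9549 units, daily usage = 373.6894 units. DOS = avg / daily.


DOS = 6025.9549 / 373.6894 = 16.1256

16.1256 days


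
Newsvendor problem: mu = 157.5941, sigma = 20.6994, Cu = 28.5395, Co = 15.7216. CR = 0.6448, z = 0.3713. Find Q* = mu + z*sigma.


CR = Cu/(Cu+Co) = 28.5395/(28.5395+15.7216) = 0.6448
z = 0.3713
Q* = 157.5941 + 0.3713 * 20.6994 = 165.2798

165.2798 units


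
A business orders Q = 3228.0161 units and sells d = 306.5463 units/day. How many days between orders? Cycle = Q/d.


Cycle = 3228.0161 / 306.5463 = 10.5303

10.5303 days


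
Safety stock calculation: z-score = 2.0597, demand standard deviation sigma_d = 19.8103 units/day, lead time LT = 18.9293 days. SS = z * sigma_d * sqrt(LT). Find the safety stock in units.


sqrt(LT) = sqrt(18.9293) = 4.3508
SS = 2.0597 * 19.8103 * 4.3508 = 177.5261

177.5261 units


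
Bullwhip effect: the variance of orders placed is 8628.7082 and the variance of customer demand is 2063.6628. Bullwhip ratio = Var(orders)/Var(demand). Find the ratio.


BW = 8628.7082 / 2063.6628 = 4.1813

4.1813


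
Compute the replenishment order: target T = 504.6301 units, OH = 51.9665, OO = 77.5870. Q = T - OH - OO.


Inventory position = OH + OO = 51.9665 + 77.5870 = 129.5535
Q = 504.6301 - 129.5535 = 375.0766

375.0766 units


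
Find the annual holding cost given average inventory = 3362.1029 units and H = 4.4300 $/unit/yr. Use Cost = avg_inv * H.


Cost = 3362.1029 * 4.4300 = 14894.1158

14894.1158 $/yr


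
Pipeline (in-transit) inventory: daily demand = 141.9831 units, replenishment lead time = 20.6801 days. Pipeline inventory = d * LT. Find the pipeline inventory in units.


Pipeline = 141.9831 * 20.6801 = 2936.2247

2936.2247 units


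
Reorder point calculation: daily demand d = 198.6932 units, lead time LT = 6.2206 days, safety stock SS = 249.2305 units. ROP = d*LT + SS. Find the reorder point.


d*LT = 198.6932 * 6.2206 = 1235.9909
ROP = 1235.9909 + 249.2305 = 1485.2214

1485.2214 units


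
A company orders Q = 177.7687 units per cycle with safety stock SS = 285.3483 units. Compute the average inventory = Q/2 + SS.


Q/2 = 88.8843
Avg = 88.8843 + 285.3483 = 374.2326

374.2326 units


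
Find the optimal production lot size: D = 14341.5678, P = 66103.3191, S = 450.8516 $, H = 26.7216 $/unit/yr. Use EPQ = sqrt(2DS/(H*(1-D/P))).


1 - D/P = 1 - 0.2170 = 0.7830
H*(1-D/P) = 20.9242
2DS = 12931837.5783
EPQ = sqrt(618033.6008) = 786.1511

786.1511 units


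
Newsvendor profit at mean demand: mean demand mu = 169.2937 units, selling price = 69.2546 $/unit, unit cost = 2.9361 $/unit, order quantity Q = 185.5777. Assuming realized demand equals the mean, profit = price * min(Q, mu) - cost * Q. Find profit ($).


Sales at mu = min(185.5777, 169.2937) = 169.2937
Revenue = 69.2546 * 169.2937 = 11724.3675
Total cost = 2.9361 * 185.5777 = 544.8747
Profit = 11724.3675 - 544.8747 = 11179.4928

11179.4928 $


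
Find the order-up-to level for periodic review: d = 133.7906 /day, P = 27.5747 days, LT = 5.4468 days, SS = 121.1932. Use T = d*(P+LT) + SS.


P + LT = 33.0215
d*(P+LT) = 133.7906 * 33.0215 = 4417.9663
T = 4417.9663 + 121.1932 = 4539.1595

4539.1595 units


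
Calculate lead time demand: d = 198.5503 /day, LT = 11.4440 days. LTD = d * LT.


LTD = 198.5503 * 11.4440 = 2272.2096

2272.2096 units


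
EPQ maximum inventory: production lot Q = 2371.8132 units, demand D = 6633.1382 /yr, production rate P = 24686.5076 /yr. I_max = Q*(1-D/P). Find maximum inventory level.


D/P = 0.2687
1 - D/P = 0.7313
I_max = 2371.8132 * 0.7313 = 1734.5191

1734.5191 units


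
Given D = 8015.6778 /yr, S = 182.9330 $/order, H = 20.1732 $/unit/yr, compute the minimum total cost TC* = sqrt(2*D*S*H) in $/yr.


2*D*S*H = 59161216.8798
TC* = sqrt(59161216.8798) = 7691.6329

7691.6329 $/yr


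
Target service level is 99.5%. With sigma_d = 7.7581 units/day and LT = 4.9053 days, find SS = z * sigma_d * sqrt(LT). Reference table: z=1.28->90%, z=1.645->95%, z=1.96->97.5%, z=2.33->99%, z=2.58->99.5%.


From the table, SL = 99.5% corresponds to z = 2.58
sqrt(LT) = sqrt(4.9053) = 2.2148
SS = 2.58 * 7.7581 * 2.2148 = 44.3310

44.3310 units


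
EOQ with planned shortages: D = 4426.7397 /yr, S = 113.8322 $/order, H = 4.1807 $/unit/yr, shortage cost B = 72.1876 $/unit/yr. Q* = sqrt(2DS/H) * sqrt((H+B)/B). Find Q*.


sqrt(2DS/H) = 490.9814
sqrt((H+B)/B) = 1.0285
Q* = 490.9814 * 1.0285 = 504.9988

504.9988 units


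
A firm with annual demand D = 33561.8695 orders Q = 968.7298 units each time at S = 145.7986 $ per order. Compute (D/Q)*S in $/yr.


Number of orders = D/Q = 34.6452
Cost = 34.6452 * 145.7986 = 5051.2264

5051.2264 $/yr


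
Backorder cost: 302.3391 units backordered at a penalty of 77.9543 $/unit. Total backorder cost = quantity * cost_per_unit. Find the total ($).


Total = 302.3391 * 77.9543 = 23568.6329

23568.6329 $


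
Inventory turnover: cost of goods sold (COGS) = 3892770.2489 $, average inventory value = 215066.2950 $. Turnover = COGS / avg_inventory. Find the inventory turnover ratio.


Turnover = 3892770.2489 / 215066.2950 = 18.1003

18.1003


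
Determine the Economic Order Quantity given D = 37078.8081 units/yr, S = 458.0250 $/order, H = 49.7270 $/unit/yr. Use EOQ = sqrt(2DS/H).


2*D*S = 2 * 37078.8081 * 458.0250 = 33966042.1600
2*D*S/H = 683050.2978
EOQ = sqrt(683050.2978) = 826.4686

826.4686 units


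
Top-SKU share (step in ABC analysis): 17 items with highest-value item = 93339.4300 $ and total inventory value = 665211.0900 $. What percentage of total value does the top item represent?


Top item = 93339.4300
Total = 665211.0900
Percentage = 93339.4300 / 665211.0900 * 100 = 14.0316

14.0316%


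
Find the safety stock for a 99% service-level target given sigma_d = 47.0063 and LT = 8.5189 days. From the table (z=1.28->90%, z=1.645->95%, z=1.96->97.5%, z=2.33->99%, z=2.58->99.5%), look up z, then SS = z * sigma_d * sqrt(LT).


From the table, SL = 99% corresponds to z = 2.33
sqrt(LT) = sqrt(8.5189) = 2.9187
SS = 2.33 * 47.0063 * 2.9187 = 319.6714

319.6714 units


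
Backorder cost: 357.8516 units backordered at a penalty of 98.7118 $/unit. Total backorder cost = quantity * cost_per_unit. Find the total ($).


Total = 357.8516 * 98.7118 = 35324.1756

35324.1756 $


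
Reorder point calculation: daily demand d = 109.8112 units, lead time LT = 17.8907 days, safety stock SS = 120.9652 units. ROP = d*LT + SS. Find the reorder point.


d*LT = 109.8112 * 17.8907 = 1964.5992
ROP = 1964.5992 + 120.9652 = 2085.5644

2085.5644 units


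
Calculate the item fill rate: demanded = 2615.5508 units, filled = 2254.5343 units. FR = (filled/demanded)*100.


FR = 2254.5343 / 2615.5508 * 100 = 86.1973

86.1973%


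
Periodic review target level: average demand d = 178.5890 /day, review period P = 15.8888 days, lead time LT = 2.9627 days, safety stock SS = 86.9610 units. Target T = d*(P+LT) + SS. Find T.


P + LT = 18.8515
d*(P+LT) = 178.5890 * 18.8515 = 3366.6705
T = 3366.6705 + 86.9610 = 3453.6315

3453.6315 units


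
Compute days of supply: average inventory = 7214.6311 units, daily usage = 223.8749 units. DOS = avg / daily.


DOS = 7214.6311 / 223.8749 = 32.2262

32.2262 days


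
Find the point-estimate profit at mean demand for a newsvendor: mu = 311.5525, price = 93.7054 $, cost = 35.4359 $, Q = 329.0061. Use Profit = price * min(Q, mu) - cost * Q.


Sales at mu = min(329.0061, 311.5525) = 311.5525
Revenue = 93.7054 * 311.5525 = 29194.1516
Total cost = 35.4359 * 329.0061 = 11658.6273
Profit = 29194.1516 - 11658.6273 = 17535.5244

17535.5244 $


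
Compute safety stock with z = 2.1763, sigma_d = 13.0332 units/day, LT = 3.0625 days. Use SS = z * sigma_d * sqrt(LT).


sqrt(LT) = sqrt(3.0625) = 1.7500
SS = 2.1763 * 13.0332 * 1.7500 = 49.6373

49.6373 units


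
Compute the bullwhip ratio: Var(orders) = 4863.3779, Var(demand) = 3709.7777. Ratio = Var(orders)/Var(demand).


BW = 4863.3779 / 3709.7777 = 1.3110

1.3110


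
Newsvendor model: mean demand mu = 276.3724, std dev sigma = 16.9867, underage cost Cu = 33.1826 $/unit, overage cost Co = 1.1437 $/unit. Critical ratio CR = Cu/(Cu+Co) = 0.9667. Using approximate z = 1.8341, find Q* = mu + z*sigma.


CR = Cu/(Cu+Co) = 33.1826/(33.1826+1.1437) = 0.9667
z = 1.8341
Q* = 276.3724 + 1.8341 * 16.9867 = 307.5277

307.5277 units


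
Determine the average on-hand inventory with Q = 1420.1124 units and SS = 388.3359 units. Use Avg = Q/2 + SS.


Q/2 = 710.0562
Avg = 710.0562 + 388.3359 = 1098.3921

1098.3921 units


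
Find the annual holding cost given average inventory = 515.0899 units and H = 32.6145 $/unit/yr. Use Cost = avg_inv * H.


Cost = 515.0899 * 32.6145 = 16799.3995

16799.3995 $/yr


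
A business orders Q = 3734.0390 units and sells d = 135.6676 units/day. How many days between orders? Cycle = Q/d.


Cycle = 3734.0390 / 135.6676 = 27.5234

27.5234 days


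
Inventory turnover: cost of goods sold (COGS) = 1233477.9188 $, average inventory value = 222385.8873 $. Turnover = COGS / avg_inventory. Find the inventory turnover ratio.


Turnover = 1233477.9188 / 222385.8873 = 5.5466

5.5466


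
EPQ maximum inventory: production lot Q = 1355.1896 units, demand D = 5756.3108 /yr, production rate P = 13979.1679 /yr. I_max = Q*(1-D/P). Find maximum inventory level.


D/P = 0.4118
1 - D/P = 0.5882
I_max = 1355.1896 * 0.5882 = 797.1526

797.1526 units


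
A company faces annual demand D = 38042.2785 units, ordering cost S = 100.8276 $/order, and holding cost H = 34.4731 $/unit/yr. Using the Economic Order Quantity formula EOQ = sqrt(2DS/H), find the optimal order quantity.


2*D*S = 2 * 38042.2785 * 100.8276 = 7671423.2794
2*D*S/H = 222533.6068
EOQ = sqrt(222533.6068) = 471.7347

471.7347 units


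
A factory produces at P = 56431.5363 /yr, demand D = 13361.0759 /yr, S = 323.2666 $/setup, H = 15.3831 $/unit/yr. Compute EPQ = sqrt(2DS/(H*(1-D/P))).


1 - D/P = 1 - 0.2368 = 0.7632
H*(1-D/P) = 11.7409
2DS = 8638379.1571
EPQ = sqrt(735750.8264) = 857.7592

857.7592 units


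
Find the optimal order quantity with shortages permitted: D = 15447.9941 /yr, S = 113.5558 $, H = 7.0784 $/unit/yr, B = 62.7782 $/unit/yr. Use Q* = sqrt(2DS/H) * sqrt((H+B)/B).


sqrt(2DS/H) = 704.0251
sqrt((H+B)/B) = 1.0549
Q* = 704.0251 * 1.0549 = 742.6556

742.6556 units


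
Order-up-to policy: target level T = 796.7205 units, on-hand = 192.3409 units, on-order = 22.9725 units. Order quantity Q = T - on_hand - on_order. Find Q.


Inventory position = OH + OO = 192.3409 + 22.9725 = 215.3134
Q = 796.7205 - 215.3134 = 581.4071

581.4071 units


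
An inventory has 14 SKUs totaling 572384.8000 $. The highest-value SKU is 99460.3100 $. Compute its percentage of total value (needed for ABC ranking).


Top item = 99460.3100
Total = 572384.8000
Percentage = 99460.3100 / 572384.8000 * 100 = 17.3765

17.3765%


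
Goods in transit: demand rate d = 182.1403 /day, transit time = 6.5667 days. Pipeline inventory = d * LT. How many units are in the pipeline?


Pipeline = 182.1403 * 6.5667 = 1196.0607

1196.0607 units


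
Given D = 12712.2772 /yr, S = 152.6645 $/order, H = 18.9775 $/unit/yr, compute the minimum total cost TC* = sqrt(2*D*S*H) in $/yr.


2*D*S*H = 73659778.7139
TC* = sqrt(73659778.7139) = 8582.5275

8582.5275 $/yr


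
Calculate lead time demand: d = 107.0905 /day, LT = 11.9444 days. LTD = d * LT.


LTD = 107.0905 * 11.9444 = 1279.1318

1279.1318 units


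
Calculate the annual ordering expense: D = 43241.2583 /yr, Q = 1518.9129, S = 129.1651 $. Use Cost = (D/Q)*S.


Number of orders = D/Q = 28.4686
Cost = 28.4686 * 129.1651 = 3677.1440

3677.1440 $/yr


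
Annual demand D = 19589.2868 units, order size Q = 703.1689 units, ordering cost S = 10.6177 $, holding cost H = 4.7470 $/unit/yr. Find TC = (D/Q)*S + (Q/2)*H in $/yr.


Ordering cost = D*S/Q = 295.7940
Holding cost = Q*H/2 = 1668.9714
TC = 295.7940 + 1668.9714 = 1964.7654

1964.7654 $/yr


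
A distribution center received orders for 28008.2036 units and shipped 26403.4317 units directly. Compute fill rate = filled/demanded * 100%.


FR = 26403.4317 / 28008.2036 * 100 = 94.2704

94.2704%


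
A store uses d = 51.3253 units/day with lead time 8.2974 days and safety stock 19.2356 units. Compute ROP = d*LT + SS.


d*LT = 51.3253 * 8.2974 = 425.8665
ROP = 425.8665 + 19.2356 = 445.1021

445.1021 units


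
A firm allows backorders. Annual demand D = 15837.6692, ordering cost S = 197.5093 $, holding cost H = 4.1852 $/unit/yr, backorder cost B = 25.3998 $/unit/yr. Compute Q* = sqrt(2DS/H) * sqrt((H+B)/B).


sqrt(2DS/H) = 1222.6335
sqrt((H+B)/B) = 1.0792
Q* = 1222.6335 * 1.0792 = 1319.5229

1319.5229 units


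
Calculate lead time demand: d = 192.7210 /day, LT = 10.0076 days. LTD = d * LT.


LTD = 192.7210 * 10.0076 = 1928.6747

1928.6747 units


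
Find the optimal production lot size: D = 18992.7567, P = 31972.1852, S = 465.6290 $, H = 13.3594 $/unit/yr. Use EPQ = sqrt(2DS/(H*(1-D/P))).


1 - D/P = 1 - 0.5940 = 0.4060
H*(1-D/P) = 5.4234
2DS = 17687156.6189
EPQ = sqrt(3261277.9762) = 1805.9009

1805.9009 units


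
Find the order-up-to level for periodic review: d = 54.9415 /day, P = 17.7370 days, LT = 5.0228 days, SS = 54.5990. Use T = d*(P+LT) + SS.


P + LT = 22.7598
d*(P+LT) = 54.9415 * 22.7598 = 1250.4576
T = 1250.4576 + 54.5990 = 1305.0566

1305.0566 units


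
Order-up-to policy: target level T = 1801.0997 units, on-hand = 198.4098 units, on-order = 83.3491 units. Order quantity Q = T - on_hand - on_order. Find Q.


Inventory position = OH + OO = 198.4098 + 83.3491 = 281.7589
Q = 1801.0997 - 281.7589 = 1519.3408

1519.3408 units


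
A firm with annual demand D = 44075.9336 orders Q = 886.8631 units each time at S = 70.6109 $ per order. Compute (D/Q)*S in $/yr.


Number of orders = D/Q = 49.6987
Cost = 49.6987 * 70.6109 = 3509.2692

3509.2692 $/yr


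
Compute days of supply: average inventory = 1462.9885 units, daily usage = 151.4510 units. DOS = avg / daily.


DOS = 1462.9885 / 151.4510 = 9.6598

9.6598 days


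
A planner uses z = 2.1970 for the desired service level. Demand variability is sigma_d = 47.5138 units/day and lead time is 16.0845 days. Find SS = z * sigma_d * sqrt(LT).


sqrt(LT) = sqrt(16.0845) = 4.0105
SS = 2.1970 * 47.5138 * 4.0105 = 418.6524

418.6524 units


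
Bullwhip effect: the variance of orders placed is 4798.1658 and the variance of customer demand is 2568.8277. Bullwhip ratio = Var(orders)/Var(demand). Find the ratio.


BW = 4798.1658 / 2568.8277 = 1.8678

1.8678


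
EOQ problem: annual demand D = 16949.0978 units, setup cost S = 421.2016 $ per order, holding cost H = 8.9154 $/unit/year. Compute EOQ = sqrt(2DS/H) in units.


2*D*S = 2 * 16949.0978 * 421.2016 = 14277974.2238
2*D*S/H = 1601495.6394
EOQ = sqrt(1601495.6394) = 1265.5021

1265.5021 units


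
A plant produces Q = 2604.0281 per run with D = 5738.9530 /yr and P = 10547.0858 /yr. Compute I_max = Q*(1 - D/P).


D/P = 0.5441
1 - D/P = 0.4559
I_max = 2604.0281 * 0.4559 = 1187.1064

1187.1064 units


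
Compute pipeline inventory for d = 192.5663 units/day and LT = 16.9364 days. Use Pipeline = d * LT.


Pipeline = 192.5663 * 16.9364 = 3261.3799

3261.3799 units


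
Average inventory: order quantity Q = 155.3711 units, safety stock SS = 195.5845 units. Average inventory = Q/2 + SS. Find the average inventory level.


Q/2 = 77.6856
Avg = 77.6856 + 195.5845 = 273.2700

273.2700 units


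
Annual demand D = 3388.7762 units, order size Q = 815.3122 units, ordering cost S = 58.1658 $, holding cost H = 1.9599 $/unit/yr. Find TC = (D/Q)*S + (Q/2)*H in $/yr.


Ordering cost = D*S/Q = 241.7612
Holding cost = Q*H/2 = 798.9652
TC = 241.7612 + 798.9652 = 1040.7264

1040.7264 $/yr


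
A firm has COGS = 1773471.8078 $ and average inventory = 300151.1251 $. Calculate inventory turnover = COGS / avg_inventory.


Turnover = 1773471.8078 / 300151.1251 = 5.9086

5.9086


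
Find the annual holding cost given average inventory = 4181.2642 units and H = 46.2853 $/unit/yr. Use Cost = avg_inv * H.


Cost = 4181.2642 * 46.2853 = 193531.0679

193531.0679 $/yr


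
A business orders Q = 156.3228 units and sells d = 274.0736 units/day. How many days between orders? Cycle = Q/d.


Cycle = 156.3228 / 274.0736 = 0.5704

0.5704 days


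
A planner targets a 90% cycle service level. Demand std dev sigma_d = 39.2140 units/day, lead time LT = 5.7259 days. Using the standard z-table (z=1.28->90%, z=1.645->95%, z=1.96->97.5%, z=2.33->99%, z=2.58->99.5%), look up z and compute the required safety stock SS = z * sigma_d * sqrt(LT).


From the table, SL = 90% corresponds to z = 1.28
sqrt(LT) = sqrt(5.7259) = 2.3929
SS = 1.28 * 39.2140 * 2.3929 = 120.1083

120.1083 units


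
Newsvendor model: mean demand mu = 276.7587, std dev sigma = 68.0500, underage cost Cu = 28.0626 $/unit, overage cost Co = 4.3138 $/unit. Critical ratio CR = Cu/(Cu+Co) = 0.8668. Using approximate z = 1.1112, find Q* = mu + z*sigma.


CR = Cu/(Cu+Co) = 28.0626/(28.0626+4.3138) = 0.8668
z = 1.1112
Q* = 276.7587 + 1.1112 * 68.0500 = 352.3759

352.3759 units


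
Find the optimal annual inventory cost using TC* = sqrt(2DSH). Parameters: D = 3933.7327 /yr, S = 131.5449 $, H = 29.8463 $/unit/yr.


2*D*S*H = 30888680.5142
TC* = sqrt(30888680.5142) = 5557.7586

5557.7586 $/yr


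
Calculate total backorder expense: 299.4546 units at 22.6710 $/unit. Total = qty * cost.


Total = 299.4546 * 22.6710 = 6788.9352

6788.9352 $


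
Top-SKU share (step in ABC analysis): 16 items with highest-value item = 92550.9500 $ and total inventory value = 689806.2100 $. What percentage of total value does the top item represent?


Top item = 92550.9500
Total = 689806.2100
Percentage = 92550.9500 / 689806.2100 * 100 = 13.4169

13.4169%


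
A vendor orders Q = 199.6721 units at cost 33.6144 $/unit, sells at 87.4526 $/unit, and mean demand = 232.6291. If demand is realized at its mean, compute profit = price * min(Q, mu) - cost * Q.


Sales at mu = min(199.6721, 232.6291) = 199.6721
Revenue = 87.4526 * 199.6721 = 17461.8443
Total cost = 33.6144 * 199.6721 = 6711.8578
Profit = 17461.8443 - 6711.8578 = 10749.9865

10749.9865 $


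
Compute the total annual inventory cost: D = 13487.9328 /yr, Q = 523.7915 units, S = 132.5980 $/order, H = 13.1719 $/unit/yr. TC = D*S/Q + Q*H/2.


Ordering cost = D*S/Q = 3414.4749
Holding cost = Q*H/2 = 3449.6646
TC = 3414.4749 + 3449.6646 = 6864.1395

6864.1395 $/yr


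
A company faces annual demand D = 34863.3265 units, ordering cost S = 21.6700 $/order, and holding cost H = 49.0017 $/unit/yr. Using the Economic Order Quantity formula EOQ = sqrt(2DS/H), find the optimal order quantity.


2*D*S = 2 * 34863.3265 * 21.6700 = 1510976.5705
2*D*S/H = 30835.1867
EOQ = sqrt(30835.1867) = 175.5995

175.5995 units


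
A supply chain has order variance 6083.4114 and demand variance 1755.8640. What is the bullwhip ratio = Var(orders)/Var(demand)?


BW = 6083.4114 / 1755.8640 = 3.4646

3.4646


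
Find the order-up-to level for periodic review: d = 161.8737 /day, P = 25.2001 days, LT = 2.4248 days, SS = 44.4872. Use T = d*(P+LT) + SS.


P + LT = 27.6249
d*(P+LT) = 161.8737 * 27.6249 = 4471.7448
T = 4471.7448 + 44.4872 = 4516.2320

4516.2320 units


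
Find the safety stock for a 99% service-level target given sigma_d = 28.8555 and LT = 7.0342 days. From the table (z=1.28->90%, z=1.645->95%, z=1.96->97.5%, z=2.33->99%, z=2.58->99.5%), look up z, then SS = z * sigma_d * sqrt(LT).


From the table, SL = 99% corresponds to z = 2.33
sqrt(LT) = sqrt(7.0342) = 2.6522
SS = 2.33 * 28.8555 * 2.6522 = 178.3166

178.3166 units


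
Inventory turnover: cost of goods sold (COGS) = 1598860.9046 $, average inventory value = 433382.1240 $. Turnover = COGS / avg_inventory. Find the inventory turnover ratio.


Turnover = 1598860.9046 / 433382.1240 = 3.6893

3.6893


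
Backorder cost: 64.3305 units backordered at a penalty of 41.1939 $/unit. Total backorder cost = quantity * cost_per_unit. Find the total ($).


Total = 64.3305 * 41.1939 = 2650.0242

2650.0242 $


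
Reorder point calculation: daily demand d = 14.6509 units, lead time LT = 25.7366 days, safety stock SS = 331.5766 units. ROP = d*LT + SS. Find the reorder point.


d*LT = 14.6509 * 25.7366 = 377.0644
ROP = 377.0644 + 331.5766 = 708.6410

708.6410 units


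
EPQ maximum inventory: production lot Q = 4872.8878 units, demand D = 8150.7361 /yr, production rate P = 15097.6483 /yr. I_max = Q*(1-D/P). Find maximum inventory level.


D/P = 0.5399
1 - D/P = 0.4601
I_max = 4872.8878 * 0.4601 = 2242.1720

2242.1720 units


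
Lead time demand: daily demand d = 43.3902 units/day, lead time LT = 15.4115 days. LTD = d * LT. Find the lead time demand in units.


LTD = 43.3902 * 15.4115 = 668.7081

668.7081 units


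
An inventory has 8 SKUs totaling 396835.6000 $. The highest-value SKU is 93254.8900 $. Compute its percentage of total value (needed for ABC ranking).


Top item = 93254.8900
Total = 396835.6000
Percentage = 93254.8900 / 396835.6000 * 100 = 23.4996

23.4996%


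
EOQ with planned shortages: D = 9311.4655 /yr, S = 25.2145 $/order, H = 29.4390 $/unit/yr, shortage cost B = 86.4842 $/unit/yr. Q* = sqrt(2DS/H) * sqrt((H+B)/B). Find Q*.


sqrt(2DS/H) = 126.2954
sqrt((H+B)/B) = 1.1578
Q* = 126.2954 * 1.1578 = 146.2192

146.2192 units


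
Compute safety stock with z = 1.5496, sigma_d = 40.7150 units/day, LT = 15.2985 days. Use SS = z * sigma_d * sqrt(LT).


sqrt(LT) = sqrt(15.2985) = 3.9113
SS = 1.5496 * 40.7150 * 3.9113 = 246.7735

246.7735 units


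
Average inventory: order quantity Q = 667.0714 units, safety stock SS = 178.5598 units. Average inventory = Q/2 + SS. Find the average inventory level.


Q/2 = 333.5357
Avg = 333.5357 + 178.5598 = 512.0955

512.0955 units


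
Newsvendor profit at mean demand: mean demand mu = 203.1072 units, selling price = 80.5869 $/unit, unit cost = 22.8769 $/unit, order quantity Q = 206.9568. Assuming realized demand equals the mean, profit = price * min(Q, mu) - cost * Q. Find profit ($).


Sales at mu = min(206.9568, 203.1072) = 203.1072
Revenue = 80.5869 * 203.1072 = 16367.7796
Total cost = 22.8769 * 206.9568 = 4734.5300
Profit = 16367.7796 - 4734.5300 = 11633.2496

11633.2496 $


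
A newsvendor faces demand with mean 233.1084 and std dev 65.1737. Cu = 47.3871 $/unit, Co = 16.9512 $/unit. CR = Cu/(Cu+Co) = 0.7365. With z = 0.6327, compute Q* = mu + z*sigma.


CR = Cu/(Cu+Co) = 47.3871/(47.3871+16.9512) = 0.7365
z = 0.6327
Q* = 233.1084 + 0.6327 * 65.1737 = 274.3438

274.3438 units


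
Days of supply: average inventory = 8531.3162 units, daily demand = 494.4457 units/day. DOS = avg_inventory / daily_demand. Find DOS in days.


DOS = 8531.3162 / 494.4457 = 17.2543

17.2543 days


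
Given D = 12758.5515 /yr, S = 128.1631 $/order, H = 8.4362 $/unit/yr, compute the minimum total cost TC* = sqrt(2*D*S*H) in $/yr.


2*D*S*H = 27589335.3044
TC* = sqrt(27589335.3044) = 5252.5551

5252.5551 $/yr


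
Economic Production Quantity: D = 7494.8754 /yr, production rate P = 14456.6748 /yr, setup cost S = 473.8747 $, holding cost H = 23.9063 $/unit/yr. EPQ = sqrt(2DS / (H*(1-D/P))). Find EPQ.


1 - D/P = 1 - 0.5184 = 0.4816
H*(1-D/P) = 11.5124
2DS = 7103263.6634
EPQ = sqrt(617010.3893) = 785.5001

785.5001 units


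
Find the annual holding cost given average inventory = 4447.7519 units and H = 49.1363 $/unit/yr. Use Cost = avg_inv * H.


Cost = 4447.7519 * 49.1363 = 218546.0717

218546.0717 $/yr


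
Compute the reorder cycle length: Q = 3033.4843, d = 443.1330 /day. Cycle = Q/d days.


Cycle = 3033.4843 / 443.1330 = 6.8455

6.8455 days


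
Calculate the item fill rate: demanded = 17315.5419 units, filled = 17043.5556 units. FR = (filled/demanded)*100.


FR = 17043.5556 / 17315.5419 * 100 = 98.4292

98.4292%


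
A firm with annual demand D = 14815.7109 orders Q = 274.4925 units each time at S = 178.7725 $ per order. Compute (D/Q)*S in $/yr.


Number of orders = D/Q = 53.9749
Cost = 53.9749 * 178.7725 = 9649.2315

9649.2315 $/yr


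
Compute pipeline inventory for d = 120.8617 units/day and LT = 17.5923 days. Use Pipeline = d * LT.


Pipeline = 120.8617 * 17.5923 = 2126.2353

2126.2353 units


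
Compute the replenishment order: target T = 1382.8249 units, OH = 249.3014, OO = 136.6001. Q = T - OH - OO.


Inventory position = OH + OO = 249.3014 + 136.6001 = 385.9015
Q = 1382.8249 - 385.9015 = 996.9234

996.9234 units


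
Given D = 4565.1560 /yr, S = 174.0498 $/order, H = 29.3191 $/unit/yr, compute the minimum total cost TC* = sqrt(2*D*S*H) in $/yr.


2*D*S*H = 46591831.4053
TC* = sqrt(46591831.4053) = 6825.8209

6825.8209 $/yr


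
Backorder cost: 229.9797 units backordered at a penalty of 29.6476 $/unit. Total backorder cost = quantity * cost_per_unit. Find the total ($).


Total = 229.9797 * 29.6476 = 6818.3462

6818.3462 $


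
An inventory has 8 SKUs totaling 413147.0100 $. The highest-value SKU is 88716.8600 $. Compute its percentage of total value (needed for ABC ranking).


Top item = 88716.8600
Total = 413147.0100
Percentage = 88716.8600 / 413147.0100 * 100 = 21.4734

21.4734%


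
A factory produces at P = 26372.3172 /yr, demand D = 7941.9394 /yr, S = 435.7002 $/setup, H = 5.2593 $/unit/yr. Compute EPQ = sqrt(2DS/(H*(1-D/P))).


1 - D/P = 1 - 0.3011 = 0.6989
H*(1-D/P) = 3.6755
2DS = 6920609.1699
EPQ = sqrt(1882913.7734) = 1372.1931

1372.1931 units


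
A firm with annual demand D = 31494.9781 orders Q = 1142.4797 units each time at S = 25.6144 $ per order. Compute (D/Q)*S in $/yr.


Number of orders = D/Q = 27.5672
Cost = 27.5672 * 25.6144 = 706.1176

706.1176 $/yr


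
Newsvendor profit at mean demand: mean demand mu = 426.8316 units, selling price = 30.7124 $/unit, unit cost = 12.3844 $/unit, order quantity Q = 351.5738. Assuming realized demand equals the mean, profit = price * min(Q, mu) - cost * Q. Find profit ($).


Sales at mu = min(351.5738, 426.8316) = 351.5738
Revenue = 30.7124 * 351.5738 = 10797.6752
Total cost = 12.3844 * 351.5738 = 4354.0306
Profit = 10797.6752 - 4354.0306 = 6443.6446

6443.6446 $


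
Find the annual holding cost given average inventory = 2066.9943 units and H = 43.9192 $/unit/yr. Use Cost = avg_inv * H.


Cost = 2066.9943 * 43.9192 = 90780.7361

90780.7361 $/yr


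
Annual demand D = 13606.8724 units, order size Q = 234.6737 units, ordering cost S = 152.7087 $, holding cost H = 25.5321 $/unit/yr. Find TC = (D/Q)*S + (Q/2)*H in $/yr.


Ordering cost = D*S/Q = 8854.3701
Holding cost = Q*H/2 = 2995.8562
TC = 8854.3701 + 2995.8562 = 11850.2263

11850.2263 $/yr


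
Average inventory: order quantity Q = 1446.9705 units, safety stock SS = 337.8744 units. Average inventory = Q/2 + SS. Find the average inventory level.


Q/2 = 723.4852
Avg = 723.4852 + 337.8744 = 1061.3596

1061.3596 units


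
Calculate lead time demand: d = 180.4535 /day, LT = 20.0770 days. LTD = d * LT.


LTD = 180.4535 * 20.0770 = 3622.9649

3622.9649 units


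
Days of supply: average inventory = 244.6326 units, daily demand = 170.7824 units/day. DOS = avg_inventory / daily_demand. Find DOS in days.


DOS = 244.6326 / 170.7824 = 1.4324

1.4324 days


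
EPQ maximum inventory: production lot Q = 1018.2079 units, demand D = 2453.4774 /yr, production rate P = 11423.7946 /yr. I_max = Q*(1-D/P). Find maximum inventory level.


D/P = 0.2148
1 - D/P = 0.7852
I_max = 1018.2079 * 0.7852 = 799.5284

799.5284 units


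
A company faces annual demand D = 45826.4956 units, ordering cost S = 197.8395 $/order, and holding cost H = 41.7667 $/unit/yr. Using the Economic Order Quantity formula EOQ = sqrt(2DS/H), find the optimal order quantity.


2*D*S = 2 * 45826.4956 * 197.8395 = 18132581.9525
2*D*S/H = 434139.6843
EOQ = sqrt(434139.6843) = 658.8928

658.8928 units


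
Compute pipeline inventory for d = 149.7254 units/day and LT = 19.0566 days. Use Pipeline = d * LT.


Pipeline = 149.7254 * 19.0566 = 2853.2571

2853.2571 units


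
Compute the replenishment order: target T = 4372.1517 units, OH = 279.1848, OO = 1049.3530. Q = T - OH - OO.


Inventory position = OH + OO = 279.1848 + 1049.3530 = 1328.5378
Q = 4372.1517 - 1328.5378 = 3043.6139

3043.6139 units


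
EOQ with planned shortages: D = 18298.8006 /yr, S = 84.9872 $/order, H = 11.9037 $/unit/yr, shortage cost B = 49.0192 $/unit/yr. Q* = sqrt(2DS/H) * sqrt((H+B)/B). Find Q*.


sqrt(2DS/H) = 511.1661
sqrt((H+B)/B) = 1.1148
Q* = 511.1661 * 1.1148 = 569.8614

569.8614 units


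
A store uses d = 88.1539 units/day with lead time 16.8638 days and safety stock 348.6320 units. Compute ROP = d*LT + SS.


d*LT = 88.1539 * 16.8638 = 1486.6097
ROP = 1486.6097 + 348.6320 = 1835.2417

1835.2417 units


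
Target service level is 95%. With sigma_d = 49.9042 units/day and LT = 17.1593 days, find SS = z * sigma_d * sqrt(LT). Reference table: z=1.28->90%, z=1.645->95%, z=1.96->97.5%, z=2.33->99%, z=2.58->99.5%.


From the table, SL = 95% corresponds to z = 1.645
sqrt(LT) = sqrt(17.1593) = 4.1424
SS = 1.645 * 49.9042 * 4.1424 = 340.0578

340.0578 units


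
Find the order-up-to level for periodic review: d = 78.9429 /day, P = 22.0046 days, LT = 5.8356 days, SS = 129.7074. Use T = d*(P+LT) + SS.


P + LT = 27.8402
d*(P+LT) = 78.9429 * 27.8402 = 2197.7861
T = 2197.7861 + 129.7074 = 2327.4935

2327.4935 units


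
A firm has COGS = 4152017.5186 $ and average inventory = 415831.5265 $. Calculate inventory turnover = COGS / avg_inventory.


Turnover = 4152017.5186 / 415831.5265 = 9.9849

9.9849


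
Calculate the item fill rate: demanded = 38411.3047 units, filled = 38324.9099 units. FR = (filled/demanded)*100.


FR = 38324.9099 / 38411.3047 * 100 = 99.7751

99.7751%


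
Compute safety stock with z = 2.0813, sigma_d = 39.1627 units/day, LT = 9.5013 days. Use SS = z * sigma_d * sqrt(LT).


sqrt(LT) = sqrt(9.5013) = 3.0824
SS = 2.0813 * 39.1627 * 3.0824 = 251.2458

251.2458 units


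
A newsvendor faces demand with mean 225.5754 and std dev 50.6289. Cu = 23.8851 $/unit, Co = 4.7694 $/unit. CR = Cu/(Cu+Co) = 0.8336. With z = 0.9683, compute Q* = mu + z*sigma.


CR = Cu/(Cu+Co) = 23.8851/(23.8851+4.7694) = 0.8336
z = 0.9683
Q* = 225.5754 + 0.9683 * 50.6289 = 274.5994

274.5994 units


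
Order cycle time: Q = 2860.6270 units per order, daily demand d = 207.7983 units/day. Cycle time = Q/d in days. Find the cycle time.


Cycle = 2860.6270 / 207.7983 = 13.7664

13.7664 days


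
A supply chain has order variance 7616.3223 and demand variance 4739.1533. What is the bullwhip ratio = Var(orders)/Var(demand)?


BW = 7616.3223 / 4739.1533 = 1.6071

1.6071


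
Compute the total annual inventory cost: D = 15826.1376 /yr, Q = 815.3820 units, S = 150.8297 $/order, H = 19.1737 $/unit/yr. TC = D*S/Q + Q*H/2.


Ordering cost = D*S/Q = 2927.5255
Holding cost = Q*H/2 = 7816.9449
TC = 2927.5255 + 7816.9449 = 10744.4704

10744.4704 $/yr


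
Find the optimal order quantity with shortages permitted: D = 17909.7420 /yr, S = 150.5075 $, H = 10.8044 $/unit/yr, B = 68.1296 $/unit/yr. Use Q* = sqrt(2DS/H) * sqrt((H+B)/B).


sqrt(2DS/H) = 706.3800
sqrt((H+B)/B) = 1.0764
Q* = 706.3800 * 1.0764 = 760.3307

760.3307 units


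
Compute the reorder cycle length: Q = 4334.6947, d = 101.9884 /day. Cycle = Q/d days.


Cycle = 4334.6947 / 101.9884 = 42.5018

42.5018 days


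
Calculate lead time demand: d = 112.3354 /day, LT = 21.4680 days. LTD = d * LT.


LTD = 112.3354 * 21.4680 = 2411.6164

2411.6164 units


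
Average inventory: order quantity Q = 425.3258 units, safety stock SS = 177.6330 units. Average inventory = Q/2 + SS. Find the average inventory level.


Q/2 = 212.6629
Avg = 212.6629 + 177.6330 = 390.2959

390.2959 units


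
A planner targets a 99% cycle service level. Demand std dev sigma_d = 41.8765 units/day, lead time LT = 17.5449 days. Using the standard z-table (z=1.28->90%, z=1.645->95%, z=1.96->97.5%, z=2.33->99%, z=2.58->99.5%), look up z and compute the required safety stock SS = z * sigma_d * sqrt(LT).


From the table, SL = 99% corresponds to z = 2.33
sqrt(LT) = sqrt(17.5449) = 4.1887
SS = 2.33 * 41.8765 * 4.1887 = 408.6973

408.6973 units


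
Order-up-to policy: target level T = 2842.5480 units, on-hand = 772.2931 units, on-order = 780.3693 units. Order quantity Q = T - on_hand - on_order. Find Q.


Inventory position = OH + OO = 772.2931 + 780.3693 = 1552.6624
Q = 2842.5480 - 1552.6624 = 1289.8856

1289.8856 units


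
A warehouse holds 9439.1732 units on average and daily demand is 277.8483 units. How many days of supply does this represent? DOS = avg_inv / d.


DOS = 9439.1732 / 277.8483 = 33.9724

33.9724 days
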